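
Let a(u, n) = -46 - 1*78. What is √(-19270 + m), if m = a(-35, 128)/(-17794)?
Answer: 2*I*√396812514/287 ≈ 138.82*I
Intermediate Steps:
a(u, n) = -124 (a(u, n) = -46 - 78 = -124)
m = 2/287 (m = -124/(-17794) = -124*(-1/17794) = 2/287 ≈ 0.0069686)
√(-19270 + m) = √(-19270 + 2/287) = √(-5530488/287) = 2*I*√396812514/287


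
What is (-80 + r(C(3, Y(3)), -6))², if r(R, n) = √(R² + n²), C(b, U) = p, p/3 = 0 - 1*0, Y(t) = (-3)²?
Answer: 5476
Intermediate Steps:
Y(t) = 9
p = 0 (p = 3*(0 - 1*0) = 3*(0 + 0) = 3*0 = 0)
C(b, U) = 0
(-80 + r(C(3, Y(3)), -6))² = (-80 + √(0² + (-6)²))² = (-80 + √(0 + 36))² = (-80 + √36)² = (-80 + 6)² = (-74)² = 5476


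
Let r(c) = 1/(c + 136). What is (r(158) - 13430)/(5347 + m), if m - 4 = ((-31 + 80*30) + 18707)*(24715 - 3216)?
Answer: -3948419/133216772850 ≈ -2.9639e-5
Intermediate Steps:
r(c) = 1/(136 + c)
m = 453112928 (m = 4 + ((-31 + 80*30) + 18707)*(24715 - 3216) = 4 + ((-31 + 2400) + 18707)*21499 = 4 + (2369 + 18707)*21499 = 4 + 21076*21499 = 4 + 453112924 = 453112928)
(r(158) - 13430)/(5347 + m) = (1/(136 + 158) - 13430)/(5347 + 453112928) = (1/294 - 13430)/453118275 = (1/294 - 13430)*(1/453118275) = -3948419/294*1/453118275 = -3948419/133216772850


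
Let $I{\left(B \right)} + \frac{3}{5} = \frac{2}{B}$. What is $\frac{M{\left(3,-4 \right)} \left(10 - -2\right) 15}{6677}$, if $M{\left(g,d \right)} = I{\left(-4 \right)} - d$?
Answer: $\frac{522}{6677} \approx 0.078179$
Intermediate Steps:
$I{\left(B \right)} = - \frac{3}{5} + \frac{2}{B}$
$M{\left(g,d \right)} = - \frac{11}{10} - d$ ($M{\left(g,d \right)} = \left(- \frac{3}{5} + \frac{2}{-4}\right) - d = \left(- \frac{3}{5} + 2 \left(- \frac{1}{4}\right)\right) - d = \left(- \frac{3}{5} - \frac{1}{2}\right) - d = - \frac{11}{10} - d$)
$\frac{M{\left(3,-4 \right)} \left(10 - -2\right) 15}{6677} = \frac{\left(- \frac{11}{10} - -4\right) \left(10 - -2\right) 15}{6677} = \left(- \frac{11}{10} + 4\right) \left(10 + 2\right) 15 \cdot \frac{1}{6677} = \frac{29}{10} \cdot 12 \cdot 15 \cdot \frac{1}{6677} = \frac{174}{5} \cdot 15 \cdot \frac{1}{6677} = 522 \cdot \frac{1}{6677} = \frac{522}{6677}$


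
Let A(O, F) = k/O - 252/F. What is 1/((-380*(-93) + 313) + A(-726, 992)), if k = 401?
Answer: 90024/3209553079 ≈ 2.8049e-5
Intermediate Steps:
A(O, F) = -252/F + 401/O (A(O, F) = 401/O - 252/F = -252/F + 401/O)
1/((-380*(-93) + 313) + A(-726, 992)) = 1/((-380*(-93) + 313) + (-252/992 + 401/(-726))) = 1/((35340 + 313) + (-252*1/992 + 401*(-1/726))) = 1/(35653 + (-63/248 - 401/726)) = 1/(35653 - 72593/90024) = 1/(3209553079/90024) = 90024/3209553079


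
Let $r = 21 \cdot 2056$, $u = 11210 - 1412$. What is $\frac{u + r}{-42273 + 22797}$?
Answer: $- \frac{2943}{1082} \approx -2.72$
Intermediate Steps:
$u = 9798$ ($u = 11210 - 1412 = 9798$)
$r = 43176$
$\frac{u + r}{-42273 + 22797} = \frac{9798 + 43176}{-42273 + 22797} = \frac{52974}{-19476} = 52974 \left(- \frac{1}{19476}\right) = - \frac{2943}{1082}$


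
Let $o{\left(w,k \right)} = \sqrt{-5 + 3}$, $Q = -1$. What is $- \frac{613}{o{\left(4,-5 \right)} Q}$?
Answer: $- \frac{613 i \sqrt{2}}{2} \approx - 433.46 i$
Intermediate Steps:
$o{\left(w,k \right)} = i \sqrt{2}$ ($o{\left(w,k \right)} = \sqrt{-2} = i \sqrt{2}$)
$- \frac{613}{o{\left(4,-5 \right)} Q} = - \frac{613}{i \sqrt{2} \left(-1\right)} = - \frac{613}{\left(-1\right) i \sqrt{2}} = - 613 \frac{i \sqrt{2}}{2} = - \frac{613 i \sqrt{2}}{2}$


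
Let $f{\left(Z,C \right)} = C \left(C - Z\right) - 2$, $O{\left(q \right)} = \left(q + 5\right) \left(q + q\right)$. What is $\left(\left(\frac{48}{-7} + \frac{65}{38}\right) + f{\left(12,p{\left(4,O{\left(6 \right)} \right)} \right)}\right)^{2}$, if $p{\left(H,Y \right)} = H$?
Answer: $\frac{108430569}{70756} \approx 1532.5$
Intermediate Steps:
$O{\left(q \right)} = 2 q \left(5 + q\right)$ ($O{\left(q \right)} = \left(5 + q\right) 2 q = 2 q \left(5 + q\right)$)
$f{\left(Z,C \right)} = -2 + C \left(C - Z\right)$
$\left(\left(\frac{48}{-7} + \frac{65}{38}\right) + f{\left(12,p{\left(4,O{\left(6 \right)} \right)} \right)}\right)^{2} = \left(\left(\frac{48}{-7} + \frac{65}{38}\right) - \left(2 - 16 + 48\right)\right)^{2} = \left(\left(48 \left(- \frac{1}{7}\right) + 65 \cdot \frac{1}{38}\right) - 34\right)^{2} = \left(\left(- \frac{48}{7} + \frac{65}{38}\right) - 34\right)^{2} = \left(- \frac{1369}{266} - 34\right)^{2} = \left(- \frac{10413}{266}\right)^{2} = \frac{108430569}{70756}$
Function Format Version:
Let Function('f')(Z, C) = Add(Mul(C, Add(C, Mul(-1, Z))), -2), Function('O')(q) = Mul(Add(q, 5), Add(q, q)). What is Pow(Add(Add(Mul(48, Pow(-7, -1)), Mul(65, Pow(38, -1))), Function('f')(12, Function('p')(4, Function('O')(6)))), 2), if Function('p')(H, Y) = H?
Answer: Rational(108430569, 70756) ≈ 1532.5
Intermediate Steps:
Function('O')(q) = Mul(2, q, Add(5, q)) (Function('O')(q) = Mul(Add(5, q), Mul(2, q)) = Mul(2, q, Add(5, q)))
Function('f')(Z, C) = Add(-2, Mul(C, Add(C, Mul(-1, Z))))
Pow(Add(Add(Mul(48, Pow(-7, -1)), Mul(65, Pow(38, -1))), Function('f')(12, Function('p')(4, Function('O')(6)))), 2) = Pow(Add(Add(Mul(48, Pow(-7, -1)), Mul(65, Pow(38, -1))), Add(-2, Pow(4, 2), Mul(-1, 4, 12))), 2) = Pow(Add(Add(Mul(48, Rational(-1, 7)), Mul(65, Rational(1, 38))), Add(-2, 16, -48)), 2) = Pow(Add(Add(Rational(-48, 7), Rational(65, 38)), -34), 2) = Pow(Add(Rational(-1369, 266), -34), 2) = Pow(Rational(-10413, 266), 2) = Rational(108430569, 70756)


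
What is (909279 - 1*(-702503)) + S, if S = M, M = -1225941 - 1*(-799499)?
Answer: 1185340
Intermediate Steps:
M = -426442 (M = -1225941 + 799499 = -426442)
S = -426442
(909279 - 1*(-702503)) + S = (909279 - 1*(-702503)) - 426442 = (909279 + 702503) - 426442 = 1611782 - 426442 = 1185340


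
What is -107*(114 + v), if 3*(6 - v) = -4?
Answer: -38948/3 ≈ -12983.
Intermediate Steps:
v = 22/3 (v = 6 - 1/3*(-4) = 6 + 4/3 = 22/3 ≈ 7.3333)
-107*(114 + v) = -107*(114 + 22/3) = -107*364/3 = -38948/3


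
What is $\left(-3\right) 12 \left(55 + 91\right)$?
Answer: $-5256$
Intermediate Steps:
$\left(-3\right) 12 \left(55 + 91\right) = \left(-36\right) 146 = -5256$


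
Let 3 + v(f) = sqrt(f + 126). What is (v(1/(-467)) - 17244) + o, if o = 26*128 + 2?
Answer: -13917 + sqrt(27478747)/467 ≈ -13906.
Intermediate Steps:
o = 3330 (o = 3328 + 2 = 3330)
v(f) = -3 + sqrt(126 + f) (v(f) = -3 + sqrt(f + 126) = -3 + sqrt(126 + f))
(v(1/(-467)) - 17244) + o = ((-3 + sqrt(126 + 1/(-467))) - 17244) + 3330 = ((-3 + sqrt(126 - 1/467)) - 17244) + 3330 = ((-3 + sqrt(58841/467)) - 17244) + 3330 = ((-3 + sqrt(27478747)/467) - 17244) + 3330 = (-17247 + sqrt(27478747)/467) + 3330 = -13917 + sqrt(27478747)/467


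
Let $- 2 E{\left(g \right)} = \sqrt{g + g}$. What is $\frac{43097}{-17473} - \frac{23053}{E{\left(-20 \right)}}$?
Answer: $- \frac{43097}{17473} - \frac{23053 i \sqrt{10}}{10} \approx -2.4665 - 7290.0 i$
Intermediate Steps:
$E{\left(g \right)} = - \frac{\sqrt{2} \sqrt{g}}{2}$ ($E{\left(g \right)} = - \frac{\sqrt{g + g}}{2} = - \frac{\sqrt{2 g}}{2} = - \frac{\sqrt{2} \sqrt{g}}{2}$)
$\frac{43097}{-17473} - \frac{23053}{E{\left(-20 \right)}} = \frac{43097}{-17473} - \frac{23053}{\left(- \frac{1}{2}\right) \sqrt{2} \sqrt{-20}} = 43097 \left(- \frac{1}{17473}\right) - \frac{23053}{\left(- \frac{1}{2}\right) \sqrt{2} \cdot 2 i \sqrt{5}} = - \frac{43097}{17473} - \frac{23053}{\left(-1\right) i \sqrt{10}} = - \frac{43097}{17473} - 23053 \frac{i \sqrt{10}}{10} = - \frac{43097}{17473} - \frac{23053 i \sqrt{10}}{10}$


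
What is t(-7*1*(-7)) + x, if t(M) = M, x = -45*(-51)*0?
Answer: 49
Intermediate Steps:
x = 0 (x = 2295*0 = 0)
t(-7*1*(-7)) + x = -7*1*(-7) + 0 = -7*(-7) + 0 = 49 + 0 = 49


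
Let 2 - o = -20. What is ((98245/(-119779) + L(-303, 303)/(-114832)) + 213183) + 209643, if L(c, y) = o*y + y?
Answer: 5815732087324037/13754462128 ≈ 4.2283e+5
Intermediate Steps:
o = 22 (o = 2 - 1*(-20) = 2 + 20 = 22)
L(c, y) = 23*y (L(c, y) = 22*y + y = 23*y)
((98245/(-119779) + L(-303, 303)/(-114832)) + 213183) + 209643 = ((98245/(-119779) + (23*303)/(-114832)) + 213183) + 209643 = ((98245*(-1/119779) + 6969*(-1/114832)) + 213183) + 209643 = ((-98245/119779 - 6969/114832) + 213183) + 209643 = (-12116409691/13754462128 + 213183) + 209643 = 2932205383423733/13754462128 + 209643 = 5815732087324037/13754462128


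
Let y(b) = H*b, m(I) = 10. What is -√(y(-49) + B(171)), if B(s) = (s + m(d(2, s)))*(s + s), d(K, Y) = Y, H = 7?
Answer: -√61559 ≈ -248.11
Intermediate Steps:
B(s) = 2*s*(10 + s) (B(s) = (s + 10)*(s + s) = (10 + s)*(2*s) = 2*s*(10 + s))
y(b) = 7*b
-√(y(-49) + B(171)) = -√(7*(-49) + 2*171*(10 + 171)) = -√(-343 + 2*171*181) = -√(-343 + 61902) = -√61559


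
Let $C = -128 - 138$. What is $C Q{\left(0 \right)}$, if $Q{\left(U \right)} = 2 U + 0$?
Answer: $0$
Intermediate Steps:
$C = -266$
$Q{\left(U \right)} = 2 U$
$C Q{\left(0 \right)} = - 266 \cdot 2 \cdot 0 = \left(-266\right) 0 = 0$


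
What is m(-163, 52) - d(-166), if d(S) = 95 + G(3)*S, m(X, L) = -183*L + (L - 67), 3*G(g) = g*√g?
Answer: -9626 + 166*√3 ≈ -9338.5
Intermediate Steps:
G(g) = g^(3/2)/3 (G(g) = (g*√g)/3 = g^(3/2)/3)
m(X, L) = -67 - 182*L (m(X, L) = -183*L + (-67 + L) = -67 - 182*L)
d(S) = 95 + S*√3 (d(S) = 95 + (3^(3/2)/3)*S = 95 + ((3*√3)/3)*S = 95 + √3*S = 95 + S*√3)
m(-163, 52) - d(-166) = (-67 - 182*52) - (95 - 166*√3) = (-67 - 9464) + (-95 + 166*√3) = -9531 + (-95 + 166*√3) = -9626 + 166*√3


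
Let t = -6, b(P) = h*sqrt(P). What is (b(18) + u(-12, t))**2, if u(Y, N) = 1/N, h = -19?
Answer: 233929/36 + 19*sqrt(2) ≈ 6524.9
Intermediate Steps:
b(P) = -19*sqrt(P)
(b(18) + u(-12, t))**2 = (-57*sqrt(2) + 1/(-6))**2 = (-57*sqrt(2) - 1/6)**2 = (-1/6 - 57*sqrt(2))**2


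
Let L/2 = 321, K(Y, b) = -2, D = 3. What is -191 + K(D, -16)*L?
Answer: -1475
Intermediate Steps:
L = 642 (L = 2*321 = 642)
-191 + K(D, -16)*L = -191 - 2*642 = -191 - 1284 = -1475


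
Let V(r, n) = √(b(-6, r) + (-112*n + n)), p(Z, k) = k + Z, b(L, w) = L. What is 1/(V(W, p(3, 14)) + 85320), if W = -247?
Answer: 28440/2426501431 - I*√1893/7279504293 ≈ 1.1721e-5 - 5.9769e-9*I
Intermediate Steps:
p(Z, k) = Z + k
V(r, n) = √(-6 - 111*n) (V(r, n) = √(-6 + (-112*n + n)) = √(-6 - 111*n))
1/(V(W, p(3, 14)) + 85320) = 1/(√(-6 - 111*(3 + 14)) + 85320) = 1/(√(-6 - 111*17) + 85320) = 1/(√(-6 - 1887) + 85320) = 1/(√(-1893) + 85320) = 1/(I*√1893 + 85320) = 1/(85320 + I*√1893)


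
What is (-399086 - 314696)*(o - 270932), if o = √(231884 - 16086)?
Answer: 193386384824 - 713782*√215798 ≈ 1.9305e+11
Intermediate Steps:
o = √215798 ≈ 464.54
(-399086 - 314696)*(o - 270932) = (-399086 - 314696)*(√215798 - 270932) = -713782*(-270932 + √215798) = 193386384824 - 713782*√215798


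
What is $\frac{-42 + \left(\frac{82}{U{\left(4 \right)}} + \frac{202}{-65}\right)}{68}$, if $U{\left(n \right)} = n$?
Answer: $- \frac{3199}{8840} \approx -0.36188$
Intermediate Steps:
$\frac{-42 + \left(\frac{82}{U{\left(4 \right)}} + \frac{202}{-65}\right)}{68} = \frac{-42 + \left(\frac{82}{4} + \frac{202}{-65}\right)}{68} = \left(-42 + \left(82 \cdot \frac{1}{4} + 202 \left(- \frac{1}{65}\right)\right)\right) \frac{1}{68} = \left(-42 + \left(\frac{41}{2} - \frac{202}{65}\right)\right) \frac{1}{68} = \left(-42 + \frac{2261}{130}\right) \frac{1}{68} = \left(- \frac{3199}{130}\right) \frac{1}{68} = - \frac{3199}{8840}$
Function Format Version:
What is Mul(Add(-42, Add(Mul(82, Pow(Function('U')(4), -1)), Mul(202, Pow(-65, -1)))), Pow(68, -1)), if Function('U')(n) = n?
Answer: Rational(-3199, 8840) ≈ -0.36188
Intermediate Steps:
Mul(Add(-42, Add(Mul(82, Pow(Function('U')(4), -1)), Mul(202, Pow(-65, -1)))), Pow(68, -1)) = Mul(Add(-42, Add(Mul(82, Pow(4, -1)), Mul(202, Pow(-65, -1)))), Pow(68, -1)) = Mul(Add(-42, Add(Mul(82, Rational(1, 4)), Mul(202, Rational(-1, 65)))), Rational(1, 68)) = Mul(Add(-42, Add(Rational(41, 2), Rational(-202, 65))), Rational(1, 68)) = Mul(Add(-42, Rational(2261, 130)), Rational(1, 68)) = Mul(Rational(-3199, 130), Rational(1, 68)) = Rational(-3199, 8840)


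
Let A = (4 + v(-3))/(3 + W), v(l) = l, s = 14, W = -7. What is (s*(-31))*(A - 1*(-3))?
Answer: -2387/2 ≈ -1193.5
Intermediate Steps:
A = -1/4 (A = (4 - 3)/(3 - 7) = 1/(-4) = 1*(-1/4) = -1/4 ≈ -0.25000)
(s*(-31))*(A - 1*(-3)) = (14*(-31))*(-1/4 - 1*(-3)) = -434*(-1/4 + 3) = -434*11/4 = -2387/2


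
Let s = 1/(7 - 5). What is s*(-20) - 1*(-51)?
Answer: 41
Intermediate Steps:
s = ½ (s = 1/2 = ½ ≈ 0.50000)
s*(-20) - 1*(-51) = (½)*(-20) - 1*(-51) = -10 + 51 = 41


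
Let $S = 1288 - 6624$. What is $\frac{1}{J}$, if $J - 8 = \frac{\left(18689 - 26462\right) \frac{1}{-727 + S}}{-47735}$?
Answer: $\frac{96472435}{771776889} \approx 0.125$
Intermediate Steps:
$S = -5336$ ($S = 1288 - 6624 = -5336$)
$J = \frac{771776889}{96472435}$ ($J = 8 + \frac{\left(18689 - 26462\right) \frac{1}{-727 - 5336}}{-47735} = 8 + - \frac{7773}{-6063} \left(- \frac{1}{47735}\right) = 8 + \left(-7773\right) \left(- \frac{1}{6063}\right) \left(- \frac{1}{47735}\right) = 8 + \frac{2591}{2021} \left(- \frac{1}{47735}\right) = 8 - \frac{2591}{96472435} = \frac{771776889}{96472435} \approx 8.0$)
$\frac{1}{J} = \frac{1}{\frac{771776889}{96472435}} = \frac{96472435}{771776889}$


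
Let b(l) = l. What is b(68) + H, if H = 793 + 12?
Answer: 873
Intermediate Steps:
H = 805
b(68) + H = 68 + 805 = 873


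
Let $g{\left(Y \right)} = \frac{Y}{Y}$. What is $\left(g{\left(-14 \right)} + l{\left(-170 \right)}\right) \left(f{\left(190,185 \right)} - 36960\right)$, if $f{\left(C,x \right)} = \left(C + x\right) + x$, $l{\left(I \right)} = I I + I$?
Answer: $-1045808400$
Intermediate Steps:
$g{\left(Y \right)} = 1$
$l{\left(I \right)} = I + I^{2}$ ($l{\left(I \right)} = I^{2} + I = I + I^{2}$)
$f{\left(C,x \right)} = C + 2 x$
$\left(g{\left(-14 \right)} + l{\left(-170 \right)}\right) \left(f{\left(190,185 \right)} - 36960\right) = \left(1 - 170 \left(1 - 170\right)\right) \left(\left(190 + 2 \cdot 185\right) - 36960\right) = \left(1 - -28730\right) \left(\left(190 + 370\right) - 36960\right) = \left(1 + 28730\right) \left(560 - 36960\right) = 28731 \left(-36400\right) = -1045808400$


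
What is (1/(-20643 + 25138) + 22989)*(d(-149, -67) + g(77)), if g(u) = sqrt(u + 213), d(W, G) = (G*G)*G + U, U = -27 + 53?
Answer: -31076825104772/4495 + 103335556*sqrt(290)/4495 ≈ -6.9133e+9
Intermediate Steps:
U = 26
d(W, G) = 26 + G**3 (d(W, G) = (G*G)*G + 26 = G**2*G + 26 = G**3 + 26 = 26 + G**3)
g(u) = sqrt(213 + u)
(1/(-20643 + 25138) + 22989)*(d(-149, -67) + g(77)) = (1/(-20643 + 25138) + 22989)*((26 + (-67)**3) + sqrt(213 + 77)) = (1/4495 + 22989)*((26 - 300763) + sqrt(290)) = (1/4495 + 22989)*(-300737 + sqrt(290)) = 103335556*(-300737 + sqrt(290))/4495 = -31076825104772/4495 + 103335556*sqrt(290)/4495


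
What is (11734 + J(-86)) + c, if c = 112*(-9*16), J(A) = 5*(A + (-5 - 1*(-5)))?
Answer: -4824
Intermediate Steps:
J(A) = 5*A (J(A) = 5*(A + (-5 + 5)) = 5*(A + 0) = 5*A)
c = -16128 (c = 112*(-144) = -16128)
(11734 + J(-86)) + c = (11734 + 5*(-86)) - 16128 = (11734 - 430) - 16128 = 11304 - 16128 = -4824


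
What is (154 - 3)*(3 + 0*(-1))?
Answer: 453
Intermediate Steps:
(154 - 3)*(3 + 0*(-1)) = 151*(3 + 0) = 151*3 = 453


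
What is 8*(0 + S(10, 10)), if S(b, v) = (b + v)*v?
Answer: 1600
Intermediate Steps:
S(b, v) = v*(b + v)
8*(0 + S(10, 10)) = 8*(0 + 10*(10 + 10)) = 8*(0 + 10*20) = 8*(0 + 200) = 8*200 = 1600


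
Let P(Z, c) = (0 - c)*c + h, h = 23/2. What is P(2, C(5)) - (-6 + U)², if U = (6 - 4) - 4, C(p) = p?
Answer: -155/2 ≈ -77.500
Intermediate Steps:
U = -2 (U = 2 - 4 = -2)
h = 23/2 (h = 23*(½) = 23/2 ≈ 11.500)
P(Z, c) = 23/2 - c² (P(Z, c) = (0 - c)*c + 23/2 = (-c)*c + 23/2 = -c² + 23/2 = 23/2 - c²)
P(2, C(5)) - (-6 + U)² = (23/2 - 1*5²) - (-6 - 2)² = (23/2 - 1*25) - 1*(-8)² = (23/2 - 25) - 1*64 = -27/2 - 64 = -155/2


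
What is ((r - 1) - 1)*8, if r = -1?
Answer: -24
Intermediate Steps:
((r - 1) - 1)*8 = ((-1 - 1) - 1)*8 = (-2 - 1)*8 = -3*8 = -24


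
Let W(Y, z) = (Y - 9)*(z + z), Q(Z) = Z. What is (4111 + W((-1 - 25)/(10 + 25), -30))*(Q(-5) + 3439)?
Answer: 112872146/7 ≈ 1.6125e+7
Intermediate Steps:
W(Y, z) = 2*z*(-9 + Y) (W(Y, z) = (-9 + Y)*(2*z) = 2*z*(-9 + Y))
(4111 + W((-1 - 25)/(10 + 25), -30))*(Q(-5) + 3439) = (4111 + 2*(-30)*(-9 + (-1 - 25)/(10 + 25)))*(-5 + 3439) = (4111 + 2*(-30)*(-9 - 26/35))*3434 = (4111 + 2*(-30)*(-341/35))*3434 = (4111 + 4092/7)*3434 = (32869/7)*3434 = 112872146/7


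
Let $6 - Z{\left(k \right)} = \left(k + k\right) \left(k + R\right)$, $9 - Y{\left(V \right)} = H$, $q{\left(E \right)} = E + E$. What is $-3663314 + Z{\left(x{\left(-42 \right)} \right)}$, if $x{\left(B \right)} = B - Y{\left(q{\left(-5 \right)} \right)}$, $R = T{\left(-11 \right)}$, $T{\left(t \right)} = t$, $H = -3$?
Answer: $-3670328$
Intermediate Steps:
$R = -11$
$q{\left(E \right)} = 2 E$
$Y{\left(V \right)} = 12$ ($Y{\left(V \right)} = 9 - -3 = 9 + 3 = 12$)
$x{\left(B \right)} = -12 + B$ ($x{\left(B \right)} = B - 12 = -12 + B$)
$Z{\left(k \right)} = 6 - 2 k \left(-11 + k\right)$ ($Z{\left(k \right)} = 6 - \left(k + k\right) \left(k - 11\right) = 6 - 2 k \left(-11 + k\right)$)
$-3663314 + Z{\left(x{\left(-42 \right)} \right)} = -3663314 + \left(6 - 2 \left(-12 - 42\right)^{2} + 22 \left(-12 - 42\right)\right) = -3663314 + \left(6 - 2 \left(-54\right)^{2} + 22 \left(-54\right)\right) = -3663314 - 7014 = -3670328$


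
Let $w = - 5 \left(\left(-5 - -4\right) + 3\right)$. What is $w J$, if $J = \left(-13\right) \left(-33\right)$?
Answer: $-4290$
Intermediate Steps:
$w = -10$ ($w = - 5 \left(\left(-5 + 4\right) + 3\right) = - 5 \left(-1 + 3\right) = \left(-5\right) 2 = -10$)
$J = 429$
$w J = \left(-10\right) 429 = -4290$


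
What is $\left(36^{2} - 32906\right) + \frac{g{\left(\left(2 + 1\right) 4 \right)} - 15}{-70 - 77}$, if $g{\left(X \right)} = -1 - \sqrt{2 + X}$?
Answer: $- \frac{4646654}{147} + \frac{\sqrt{14}}{147} \approx -31610.0$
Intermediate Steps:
$\left(36^{2} - 32906\right) + \frac{g{\left(\left(2 + 1\right) 4 \right)} - 15}{-70 - 77} = \left(36^{2} - 32906\right) + \frac{\left(-1 - \sqrt{2 + \left(2 + 1\right) 4}\right) - 15}{-70 - 77} = \left(1296 - 32906\right) + \frac{\left(-1 - \sqrt{2 + 3 \cdot 4}\right) - 15}{-147} = -31610 - \frac{\left(-1 - \sqrt{2 + 12}\right) - 15}{147} = -31610 - \frac{\left(-1 - \sqrt{14}\right) - 15}{147} = -31610 - \frac{-16 - \sqrt{14}}{147} = -31610 + \left(\frac{16}{147} + \frac{\sqrt{14}}{147}\right) = - \frac{4646654}{147} + \frac{\sqrt{14}}{147}$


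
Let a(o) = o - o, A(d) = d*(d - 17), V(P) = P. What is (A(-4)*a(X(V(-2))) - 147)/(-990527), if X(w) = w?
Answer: 147/990527 ≈ 0.00014841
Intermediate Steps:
A(d) = d*(-17 + d)
a(o) = 0
(A(-4)*a(X(V(-2))) - 147)/(-990527) = (-4*(-17 - 4)*0 - 147)/(-990527) = (-4*(-21)*0 - 147)*(-1/990527) = (84*0 - 147)*(-1/990527) = (0 - 147)*(-1/990527) = -147*(-1/990527) = 147/990527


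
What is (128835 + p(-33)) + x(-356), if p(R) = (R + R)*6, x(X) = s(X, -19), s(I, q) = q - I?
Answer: 128776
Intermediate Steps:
x(X) = -19 - X
p(R) = 12*R (p(R) = (2*R)*6 = 12*R)
(128835 + p(-33)) + x(-356) = (128835 + 12*(-33)) + (-19 - 1*(-356)) = (128835 - 396) + (-19 + 356) = 128439 + 337 = 128776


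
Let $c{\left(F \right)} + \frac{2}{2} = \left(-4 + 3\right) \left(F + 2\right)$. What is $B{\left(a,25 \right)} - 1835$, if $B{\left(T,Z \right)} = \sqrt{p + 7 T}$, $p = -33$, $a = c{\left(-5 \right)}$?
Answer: $-1835 + i \sqrt{19} \approx -1835.0 + 4.3589 i$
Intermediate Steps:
$c{\left(F \right)} = -3 - F$ ($c{\left(F \right)} = -1 + \left(-4 + 3\right) \left(F + 2\right) = -1 - \left(2 + F\right) = -3 - F$)
$a = 2$ ($a = -3 - -5 = -3 + 5 = 2$)
$B{\left(T,Z \right)} = \sqrt{-33 + 7 T}$
$B{\left(a,25 \right)} - 1835 = \sqrt{-33 + 7 \cdot 2} - 1835 = \sqrt{-33 + 14} - 1835 = \sqrt{-19} - 1835 = i \sqrt{19} - 1835 = -1835 + i \sqrt{19}$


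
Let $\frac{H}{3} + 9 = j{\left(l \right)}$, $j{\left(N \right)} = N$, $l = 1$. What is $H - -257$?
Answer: $233$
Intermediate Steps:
$H = -24$ ($H = -27 + 3 \cdot 1 = -27 + 3 = -24$)
$H - -257 = -24 - -257 = -24 + 257 = 233$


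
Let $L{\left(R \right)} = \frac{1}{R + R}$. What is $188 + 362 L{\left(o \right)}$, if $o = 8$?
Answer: $\frac{1685}{8} \approx 210.63$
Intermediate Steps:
$L{\left(R \right)} = \frac{1}{2 R}$
$188 + 362 L{\left(o \right)} = 188 + 362 \frac{1}{2 \cdot 8} = 188 + 362 \cdot \frac{1}{2} \cdot \frac{1}{8} = 188 + 362 \cdot \frac{1}{16} = 188 + \frac{181}{8} = \frac{1685}{8}$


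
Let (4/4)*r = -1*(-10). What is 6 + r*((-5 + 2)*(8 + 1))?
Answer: -264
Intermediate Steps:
r = 10 (r = -1*(-10) = 10)
6 + r*((-5 + 2)*(8 + 1)) = 6 + 10*((-5 + 2)*(8 + 1)) = 6 + 10*(-3*9) = 6 + 10*(-27) = 6 - 270 = -264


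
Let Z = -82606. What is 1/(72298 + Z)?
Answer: -1/10308 ≈ -9.7012e-5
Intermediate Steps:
1/(72298 + Z) = 1/(72298 - 82606) = 1/(-10308) = -1/10308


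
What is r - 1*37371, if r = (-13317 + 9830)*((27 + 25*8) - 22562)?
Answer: 77844774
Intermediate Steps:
r = 77882145 (r = -3487*((27 + 200) - 22562) = -3487*(227 - 22562) = -3487*(-22335) = 77882145)
r - 1*37371 = 77882145 - 1*37371 = 77882145 - 37371 = 77844774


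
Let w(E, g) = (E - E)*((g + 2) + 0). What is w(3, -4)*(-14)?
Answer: 0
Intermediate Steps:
w(E, g) = 0 (w(E, g) = 0*((2 + g) + 0) = 0*(2 + g) = 0)
w(3, -4)*(-14) = 0*(-14) = 0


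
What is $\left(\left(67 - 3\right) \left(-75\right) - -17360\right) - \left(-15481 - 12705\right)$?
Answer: $40746$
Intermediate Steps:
$\left(\left(67 - 3\right) \left(-75\right) - -17360\right) - \left(-15481 - 12705\right) = \left(64 \left(-75\right) + 17360\right) - \left(-15481 - 12705\right) = \left(-4800 + 17360\right) - -28186 = 12560 + 28186 = 40746$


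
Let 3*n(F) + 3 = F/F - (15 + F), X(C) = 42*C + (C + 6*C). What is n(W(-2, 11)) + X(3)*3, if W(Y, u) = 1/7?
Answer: 3047/7 ≈ 435.29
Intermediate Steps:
W(Y, u) = ⅐
X(C) = 49*C (X(C) = 42*C + 7*C = 49*C)
n(F) = -17/3 - F/3 (n(F) = -1 + (F/F - (15 + F))/3 = -1 + (1 + (-15 - F))/3 = -1 + (-14 - F)/3 = -1 + (-14/3 - F/3) = -17/3 - F/3)
n(W(-2, 11)) + X(3)*3 = (-17/3 - ⅓*⅐) + (49*3)*3 = (-17/3 - 1/21) + 147*3 = -40/7 + 441 = 3047/7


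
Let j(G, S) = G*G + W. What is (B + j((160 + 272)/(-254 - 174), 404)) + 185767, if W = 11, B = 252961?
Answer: 5023134475/11449 ≈ 4.3874e+5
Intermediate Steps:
j(G, S) = 11 + G² (j(G, S) = G*G + 11 = G² + 11 = 11 + G²)
(B + j((160 + 272)/(-254 - 174), 404)) + 185767 = (252961 + (11 + ((160 + 272)/(-254 - 174))²)) + 185767 = (252961 + (11 + (432/(-428))²)) + 185767 = (252961 + (11 + (432*(-1/428))²)) + 185767 = (252961 + (11 + (-108/107)²)) + 185767 = (252961 + (11 + 11664/11449)) + 185767 = (252961 + 137603/11449) + 185767 = 2896288092/11449 + 185767 = 5023134475/11449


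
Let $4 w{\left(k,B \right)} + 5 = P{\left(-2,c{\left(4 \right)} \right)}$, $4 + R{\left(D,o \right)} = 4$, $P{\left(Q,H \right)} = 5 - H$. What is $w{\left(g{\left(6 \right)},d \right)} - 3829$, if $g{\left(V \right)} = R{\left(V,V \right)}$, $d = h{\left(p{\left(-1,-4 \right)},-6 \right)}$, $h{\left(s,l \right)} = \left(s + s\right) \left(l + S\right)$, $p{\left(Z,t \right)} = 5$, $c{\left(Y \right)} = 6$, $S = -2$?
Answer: $- \frac{7661}{2} \approx -3830.5$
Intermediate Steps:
$h{\left(s,l \right)} = 2 s \left(-2 + l\right)$ ($h{\left(s,l \right)} = \left(s + s\right) \left(l - 2\right) = 2 s \left(-2 + l\right)$)
$R{\left(D,o \right)} = 0$ ($R{\left(D,o \right)} = -4 + 4 = 0$)
$d = -80$ ($d = 2 \cdot 5 \left(-2 - 6\right) = 2 \cdot 5 \left(-8\right) = -80$)
$g{\left(V \right)} = 0$
$w{\left(k,B \right)} = - \frac{3}{2}$ ($w{\left(k,B \right)} = - \frac{5}{4} + \frac{5 - 6}{4} = - \frac{5}{4} + \frac{1}{4} \left(-1\right) = - \frac{5}{4} - \frac{1}{4} = - \frac{3}{2}$)
$w{\left(g{\left(6 \right)},d \right)} - 3829 = - \frac{3}{2} - 3829 = - \frac{7661}{2}$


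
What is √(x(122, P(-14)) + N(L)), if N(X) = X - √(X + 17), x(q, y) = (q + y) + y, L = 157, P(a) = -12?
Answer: √(255 - √174) ≈ 15.550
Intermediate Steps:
x(q, y) = q + 2*y
N(X) = X - √(17 + X)
√(x(122, P(-14)) + N(L)) = √((122 + 2*(-12)) + (157 - √(17 + 157))) = √((122 - 24) + (157 - √174)) = √(98 + (157 - √174)) = √(255 - √174)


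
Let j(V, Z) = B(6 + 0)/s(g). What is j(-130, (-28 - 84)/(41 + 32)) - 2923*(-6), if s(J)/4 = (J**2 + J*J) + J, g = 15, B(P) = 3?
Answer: 10873561/620 ≈ 17538.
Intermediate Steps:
s(J) = 4*J + 8*J**2 (s(J) = 4*((J**2 + J*J) + J) = 4*((J**2 + J**2) + J) = 4*(2*J**2 + J) = 4*(J + 2*J**2) = 4*J + 8*J**2)
j(V, Z) = 1/620 (j(V, Z) = 3/((4*15*(1 + 2*15))) = 3/((4*15*(1 + 30))) = 3/((4*15*31)) = 3/1860 = 3*(1/1860) = 1/620)
j(-130, (-28 - 84)/(41 + 32)) - 2923*(-6) = 1/620 - 2923*(-6) = 1/620 + 17538 = 10873561/620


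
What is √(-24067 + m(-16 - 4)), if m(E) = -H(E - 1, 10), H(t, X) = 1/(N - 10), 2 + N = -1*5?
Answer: I*√6955346/17 ≈ 155.14*I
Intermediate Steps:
N = -7 (N = -2 - 1*5 = -2 - 5 = -7)
H(t, X) = -1/17 (H(t, X) = 1/(-7 - 10) = 1/(-17) = -1/17)
m(E) = 1/17 (m(E) = -1*(-1/17) = 1/17)
√(-24067 + m(-16 - 4)) = √(-24067 + 1/17) = √(-409138/17) = I*√6955346/17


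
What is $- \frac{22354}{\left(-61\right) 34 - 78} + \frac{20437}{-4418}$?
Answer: $\frac{13694887}{2376884} \approx 5.7617$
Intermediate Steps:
$- \frac{22354}{\left(-61\right) 34 - 78} + \frac{20437}{-4418} = - \frac{22354}{-2074 - 78} + 20437 \left(- \frac{1}{4418}\right) = - \frac{22354}{-2152} - \frac{20437}{4418} = \left(-22354\right) \left(- \frac{1}{2152}\right) - \frac{20437}{4418} = \frac{11177}{1076} - \frac{20437}{4418} = \frac{13694887}{2376884}$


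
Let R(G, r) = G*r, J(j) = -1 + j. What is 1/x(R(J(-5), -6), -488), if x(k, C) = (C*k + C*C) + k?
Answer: 1/220612 ≈ 4.5328e-6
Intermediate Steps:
x(k, C) = k + C² + C*k (x(k, C) = (C*k + C²) + k = (C² + C*k) + k = k + C² + C*k)
1/x(R(J(-5), -6), -488) = 1/((-1 - 5)*(-6) + (-488)² - 488*(-1 - 5)*(-6)) = 1/(-6*(-6) + 238144 - (-2928)*(-6)) = 1/(36 + 238144 - 488*36) = 1/(36 + 238144 - 17568) = 1/220612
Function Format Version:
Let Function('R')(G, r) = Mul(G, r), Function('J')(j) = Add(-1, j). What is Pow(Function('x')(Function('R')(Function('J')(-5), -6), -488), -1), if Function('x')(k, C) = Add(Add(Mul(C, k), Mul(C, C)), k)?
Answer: Rational(1, 220612) ≈ 4.5328e-6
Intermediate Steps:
Function('x')(k, C) = Add(k, Pow(C, 2), Mul(C, k)) (Function('x')(k, C) = Add(Add(Mul(C, k), Pow(C, 2)), k) = Add(Add(Pow(C, 2), Mul(C, k)), k) = Add(k, Pow(C, 2), Mul(C, k)))
Pow(Function('x')(Function('R')(Function('J')(-5), -6), -488), -1) = Pow(Add(Mul(Add(-1, -5), -6), Pow(-488, 2), Mul(-488, Mul(Add(-1, -5), -6))), -1) = Pow(Add(Mul(-6, -6), 238144, Mul(-488, Mul(-6, -6))), -1) = Pow(Add(36, 238144, Mul(-488, 36)), -1) = Pow(Add(36, 238144, -17568), -1) = Pow(220612, -1) = Rational(1, 220612)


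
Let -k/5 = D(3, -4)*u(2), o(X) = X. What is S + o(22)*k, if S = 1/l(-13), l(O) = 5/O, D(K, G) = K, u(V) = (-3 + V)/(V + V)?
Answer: 799/10 ≈ 79.900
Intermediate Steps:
u(V) = (-3 + V)/(2*V) (u(V) = (-3 + V)/((2*V)) = (-3 + V)*(1/(2*V)) = (-3 + V)/(2*V))
k = 15/4 (k = -15*(½)*(-3 + 2)/2 = -15*(½)*(½)*(-1) = -15*(-1)/4 = -5*(-¾) = 15/4 ≈ 3.7500)
S = -13/5 (S = 1/(5/(-13)) = 1/(5*(-1/13)) = 1/(-5/13) = -13/5 ≈ -2.6000)
S + o(22)*k = -13/5 + 22*(15/4) = -13/5 + 165/2 = 799/10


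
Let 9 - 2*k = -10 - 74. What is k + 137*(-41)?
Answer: -11141/2 ≈ -5570.5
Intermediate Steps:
k = 93/2 (k = 9/2 - (-10 - 74)/2 = 9/2 - 1/2*(-84) = 9/2 + 42 = 93/2 ≈ 46.500)
k + 137*(-41) = 93/2 + 137*(-41) = 93/2 - 5617 = -11141/2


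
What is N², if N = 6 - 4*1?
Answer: 4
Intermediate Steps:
N = 2 (N = 6 - 4 = 2)
N² = 2² = 4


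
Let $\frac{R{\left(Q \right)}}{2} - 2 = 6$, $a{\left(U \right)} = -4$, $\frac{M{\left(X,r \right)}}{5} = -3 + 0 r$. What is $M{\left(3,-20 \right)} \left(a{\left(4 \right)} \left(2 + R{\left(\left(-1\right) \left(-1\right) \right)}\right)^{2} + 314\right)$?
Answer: $14730$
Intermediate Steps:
$M{\left(X,r \right)} = -15$ ($M{\left(X,r \right)} = 5 \left(-3 + 0 r\right) = 5 \left(-3 + 0\right) = 5 \left(-3\right) = -15$)
$R{\left(Q \right)} = 16$ ($R{\left(Q \right)} = 4 + 2 \cdot 6 = 4 + 12 = 16$)
$M{\left(3,-20 \right)} \left(a{\left(4 \right)} \left(2 + R{\left(\left(-1\right) \left(-1\right) \right)}\right)^{2} + 314\right) = - 15 \left(- 4 \left(2 + 16\right)^{2} + 314\right) = - 15 \left(- 4 \cdot 18^{2} + 314\right) = - 15 \left(\left(-4\right) 324 + 314\right) = - 15 \left(-1296 + 314\right) = \left(-15\right) \left(-982\right) = 14730$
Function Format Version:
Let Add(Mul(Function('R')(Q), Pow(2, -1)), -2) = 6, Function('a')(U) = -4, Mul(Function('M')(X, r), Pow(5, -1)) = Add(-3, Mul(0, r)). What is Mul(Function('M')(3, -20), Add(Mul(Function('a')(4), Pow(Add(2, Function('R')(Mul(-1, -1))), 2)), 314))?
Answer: 14730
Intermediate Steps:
Function('M')(X, r) = -15 (Function('M')(X, r) = Mul(5, Add(-3, Mul(0, r))) = Mul(5, Add(-3, 0)) = Mul(5, -3) = -15)
Function('R')(Q) = 16 (Function('R')(Q) = Add(4, Mul(2, 6)) = Add(4, 12) = 16)
Mul(Function('M')(3, -20), Add(Mul(Function('a')(4), Pow(Add(2, Function('R')(Mul(-1, -1))), 2)), 314)) = Mul(-15, Add(Mul(-4, Pow(Add(2, 16), 2)), 314)) = Mul(-15, Add(Mul(-4, Pow(18, 2)), 314)) = Mul(-15, Add(Mul(-4, 324), 314)) = Mul(-15, Add(-1296, 314)) = Mul(-15, -982) = 14730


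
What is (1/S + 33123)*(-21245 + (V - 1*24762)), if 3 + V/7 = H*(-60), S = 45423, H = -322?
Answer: 134223560428360/45423 ≈ 2.9550e+9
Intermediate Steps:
V = 135219 (V = -21 + 7*(-322*(-60)) = -21 + 7*19320 = -21 + 135240 = 135219)
(1/S + 33123)*(-21245 + (V - 1*24762)) = (1/45423 + 33123)*(-21245 + (135219 - 1*24762)) = (1/45423 + 33123)*(-21245 + (135219 - 24762)) = 1504546030*(-21245 + 110457)/45423 = (1504546030/45423)*89212 = 134223560428360/45423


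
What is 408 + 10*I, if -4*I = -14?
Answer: 443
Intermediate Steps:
I = 7/2 (I = -¼*(-14) = 7/2 ≈ 3.5000)
408 + 10*I = 408 + 10*(7/2) = 408 + 35 = 443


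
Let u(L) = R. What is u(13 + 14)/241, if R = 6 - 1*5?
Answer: 1/241 ≈ 0.0041494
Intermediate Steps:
R = 1 (R = 6 - 5 = 1)
u(L) = 1
u(13 + 14)/241 = 1/241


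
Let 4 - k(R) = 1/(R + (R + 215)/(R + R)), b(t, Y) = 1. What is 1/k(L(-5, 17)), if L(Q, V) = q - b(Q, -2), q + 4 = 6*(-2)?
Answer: 388/1569 ≈ 0.24729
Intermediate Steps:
q = -16 (q = -4 + 6*(-2) = -4 - 12 = -16)
L(Q, V) = -17 (L(Q, V) = -16 - 1*1 = -16 - 1 = -17)
k(R) = 4 - 1/(R + (215 + R)/(2*R)) (k(R) = 4 - 1/(R + (R + 215)/(R + R)) = 4 - 1/(R + (215 + R)/((2*R))) = 4 - 1/(R + (215 + R)*(1/(2*R))) = 4 - 1/(R + (215 + R)/(2*R)))
1/k(L(-5, 17)) = 1/(2*(430 - 17 + 4*(-17)**2)/(215 - 17 + 2*(-17)**2)) = 1/(2*(430 - 17 + 4*289)/(215 - 17 + 2*289)) = 1/(2*(430 - 17 + 1156)/(215 - 17 + 578)) = 1/(2*1569/776) = 1/(2*(1/776)*1569) = 1/(1569/388) = 388/1569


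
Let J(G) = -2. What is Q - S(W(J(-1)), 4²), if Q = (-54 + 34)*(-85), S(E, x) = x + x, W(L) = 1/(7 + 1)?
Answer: 1668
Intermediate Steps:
W(L) = ⅛ (W(L) = 1/8 = ⅛)
S(E, x) = 2*x
Q = 1700 (Q = -20*(-85) = 1700)
Q - S(W(J(-1)), 4²) = 1700 - 2*4² = 1700 - 2*16 = 1700 - 1*32 = 1700 - 32 = 1668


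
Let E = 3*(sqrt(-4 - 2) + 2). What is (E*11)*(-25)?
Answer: -1650 - 825*I*sqrt(6) ≈ -1650.0 - 2020.8*I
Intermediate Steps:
E = 6 + 3*I*sqrt(6) (E = 3*(sqrt(-6) + 2) = 3*(I*sqrt(6) + 2) = 3*(2 + I*sqrt(6)) = 6 + 3*I*sqrt(6) ≈ 6.0 + 7.3485*I)
(E*11)*(-25) = ((6 + 3*I*sqrt(6))*11)*(-25) = (66 + 33*I*sqrt(6))*(-25) = -1650 - 825*I*sqrt(6)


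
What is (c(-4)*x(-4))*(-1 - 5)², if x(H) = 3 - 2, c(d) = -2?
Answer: -72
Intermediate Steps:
x(H) = 1
(c(-4)*x(-4))*(-1 - 5)² = (-2*1)*(-1 - 5)² = -2*(-6)² = -2*36 = -72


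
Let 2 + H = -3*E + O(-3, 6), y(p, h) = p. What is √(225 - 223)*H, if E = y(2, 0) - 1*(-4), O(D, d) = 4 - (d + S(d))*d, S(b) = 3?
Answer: -70*√2 ≈ -98.995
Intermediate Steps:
O(D, d) = 4 - d*(3 + d) (O(D, d) = 4 - (d + 3)*d = 4 - (3 + d)*d = 4 - d*(3 + d))
E = 6 (E = 2 - 1*(-4) = 2 + 4 = 6)
H = -70 (H = -2 + (-3*6 + (4 - 1*6² - 3*6)) = -2 + (-18 + (4 - 1*36 - 18)) = -2 + (-18 + (4 - 36 - 18)) = -2 + (-18 - 50) = -2 - 68 = -70)
√(225 - 223)*H = √(225 - 223)*(-70) = √2*(-70) = -70*√2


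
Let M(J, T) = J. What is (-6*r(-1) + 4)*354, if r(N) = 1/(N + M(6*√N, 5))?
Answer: 54516/37 + 12744*I/37 ≈ 1473.4 + 344.43*I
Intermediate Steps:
r(N) = 1/(N + 6*√N)
(-6*r(-1) + 4)*354 = (-6/(-1 + 6*√(-1)) + 4)*354 = (-6*(-1 - 6*I)/37 + 4)*354 = (4 - 6*(-1 - 6*I)/37)*354 = 1416 - 2124*(-1 - 6*I)/37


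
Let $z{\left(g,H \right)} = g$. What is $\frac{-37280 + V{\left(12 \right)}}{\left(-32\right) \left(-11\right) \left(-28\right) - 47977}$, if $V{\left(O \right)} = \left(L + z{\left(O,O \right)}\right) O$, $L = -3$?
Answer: $\frac{37172}{57833} \approx 0.64275$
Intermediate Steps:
$V{\left(O \right)} = O \left(-3 + O\right)$ ($V{\left(O \right)} = \left(-3 + O\right) O = O \left(-3 + O\right)$)
$\frac{-37280 + V{\left(12 \right)}}{\left(-32\right) \left(-11\right) \left(-28\right) - 47977} = \frac{-37280 + 12 \left(-3 + 12\right)}{\left(-32\right) \left(-11\right) \left(-28\right) - 47977} = \frac{-37280 + 12 \cdot 9}{352 \left(-28\right) - 47977} = \frac{-37280 + 108}{-9856 - 47977} = - \frac{37172}{-57833} = \left(-37172\right) \left(- \frac{1}{57833}\right) = \frac{37172}{57833}$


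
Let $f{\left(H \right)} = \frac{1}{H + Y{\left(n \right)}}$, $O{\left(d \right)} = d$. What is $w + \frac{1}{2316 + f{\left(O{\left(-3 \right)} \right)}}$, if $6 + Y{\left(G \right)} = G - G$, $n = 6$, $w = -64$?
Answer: $- \frac{1333943}{20843} \approx -64.0$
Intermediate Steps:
$Y{\left(G \right)} = -6$ ($Y{\left(G \right)} = -6 + \left(G - G\right) = -6 + 0 = -6$)
$f{\left(H \right)} = \frac{1}{-6 + H}$ ($f{\left(H \right)} = \frac{1}{H - 6} = \frac{1}{-6 + H}$)
$w + \frac{1}{2316 + f{\left(O{\left(-3 \right)} \right)}} = -64 + \frac{1}{2316 + \frac{1}{-6 - 3}} = -64 + \frac{1}{2316 + \frac{1}{-9}} = -64 + \frac{1}{2316 - \frac{1}{9}} = -64 + \frac{1}{\frac{20843}{9}} = -64 + \frac{9}{20843} = - \frac{1333943}{20843}$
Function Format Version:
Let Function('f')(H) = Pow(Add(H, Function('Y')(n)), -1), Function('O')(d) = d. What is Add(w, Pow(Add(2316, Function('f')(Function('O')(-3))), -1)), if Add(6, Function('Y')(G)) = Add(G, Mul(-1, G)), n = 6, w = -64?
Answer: Rational(-1333943, 20843) ≈ -64.000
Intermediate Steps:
Function('Y')(G) = -6 (Function('Y')(G) = Add(-6, Add(G, Mul(-1, G))) = Add(-6, 0) = -6)
Function('f')(H) = Pow(Add(-6, H), -1) (Function('f')(H) = Pow(Add(H, -6), -1) = Pow(Add(-6, H), -1))
Add(w, Pow(Add(2316, Function('f')(Function('O')(-3))), -1)) = Add(-64, Pow(Add(2316, Pow(Add(-6, -3), -1)), -1)) = Add(-64, Pow(Add(2316, Pow(-9, -1)), -1)) = Add(-64, Pow(Add(2316, Rational(-1, 9)), -1)) = Add(-64, Pow(Rational(20843, 9), -1)) = Add(-64, Rational(9, 20843)) = Rational(-1333943, 20843)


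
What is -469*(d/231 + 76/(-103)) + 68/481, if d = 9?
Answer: 178711305/544973 ≈ 327.93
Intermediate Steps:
-469*(d/231 + 76/(-103)) + 68/481 = -469*(9/231 + 76/(-103)) + 68/481 = -469*(9*(1/231) + 76*(-1/103)) + 68*(1/481) = -469*(3/77 - 76/103) + 68/481 = -469*(-5543/7931) + 68/481 = 371381/1133 + 68/481 = 178711305/544973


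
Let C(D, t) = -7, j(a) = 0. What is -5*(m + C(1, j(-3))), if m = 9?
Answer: -10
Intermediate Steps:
-5*(m + C(1, j(-3))) = -5*(9 - 7) = -5*2 = -10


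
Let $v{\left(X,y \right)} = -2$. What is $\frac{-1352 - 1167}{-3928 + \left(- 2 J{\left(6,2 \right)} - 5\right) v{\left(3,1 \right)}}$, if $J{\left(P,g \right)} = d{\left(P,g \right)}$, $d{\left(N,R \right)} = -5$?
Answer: $\frac{229}{358} \approx 0.63966$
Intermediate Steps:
$J{\left(P,g \right)} = -5$
$\frac{-1352 - 1167}{-3928 + \left(- 2 J{\left(6,2 \right)} - 5\right) v{\left(3,1 \right)}} = \frac{-1352 - 1167}{-3928 + \left(\left(-2\right) \left(-5\right) - 5\right) \left(-2\right)} = - \frac{2519}{-3928 + \left(10 - 5\right) \left(-2\right)} = - \frac{2519}{-3928 + 5 \left(-2\right)} = - \frac{2519}{-3928 - 10} = - \frac{2519}{-3938} = \left(-2519\right) \left(- \frac{1}{3938}\right) = \frac{229}{358}$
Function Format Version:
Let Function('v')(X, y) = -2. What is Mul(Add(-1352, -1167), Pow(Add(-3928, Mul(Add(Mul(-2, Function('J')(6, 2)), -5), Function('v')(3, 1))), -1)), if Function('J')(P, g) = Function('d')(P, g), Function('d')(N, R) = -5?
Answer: Rational(229, 358) ≈ 0.63966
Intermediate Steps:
Function('J')(P, g) = -5
Mul(Add(-1352, -1167), Pow(Add(-3928, Mul(Add(Mul(-2, Function('J')(6, 2)), -5), Function('v')(3, 1))), -1)) = Mul(Add(-1352, -1167), Pow(Add(-3928, Mul(Add(Mul(-2, -5), -5), -2)), -1)) = Mul(-2519, Pow(Add(-3928, Mul(Add(10, -5), -2)), -1)) = Mul(-2519, Pow(Add(-3928, Mul(5, -2)), -1)) = Mul(-2519, Pow(Add(-3928, -10), -1)) = Mul(-2519, Pow(-3938, -1)) = Mul(-2519, Rational(-1, 3938)) = Rational(229, 358)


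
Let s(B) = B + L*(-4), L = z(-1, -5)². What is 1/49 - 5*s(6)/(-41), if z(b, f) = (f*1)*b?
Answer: -22989/2009 ≈ -11.443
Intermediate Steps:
z(b, f) = b*f (z(b, f) = f*b = b*f)
L = 25 (L = (-1*(-5))² = 5² = 25)
s(B) = -100 + B (s(B) = B + 25*(-4) = B - 100 = -100 + B)
1/49 - 5*s(6)/(-41) = 1/49 - 5*(-100 + 6)/(-41) = 1/49 - (-470)*(-1)/41 = 1/49 - 5*94/41 = 1/49 - 470/41 = -22989/2009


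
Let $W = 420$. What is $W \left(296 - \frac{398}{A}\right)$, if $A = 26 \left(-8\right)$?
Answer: $\frac{3253215}{26} \approx 1.2512 \cdot 10^{5}$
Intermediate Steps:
$A = -208$
$W \left(296 - \frac{398}{A}\right) = 420 \left(296 - \frac{398}{-208}\right) = 420 \left(296 - - \frac{199}{104}\right) = 420 \left(296 + \frac{199}{104}\right) = 420 \cdot \frac{30983}{104} = \frac{3253215}{26}$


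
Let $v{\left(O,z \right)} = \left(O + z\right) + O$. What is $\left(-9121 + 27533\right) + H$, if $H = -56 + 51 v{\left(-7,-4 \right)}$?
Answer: $17438$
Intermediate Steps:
$v{\left(O,z \right)} = z + 2 O$
$H = -974$ ($H = -56 + 51 \left(-4 + 2 \left(-7\right)\right) = -56 + 51 \left(-4 - 14\right) = -56 + 51 \left(-18\right) = -56 - 918 = -974$)
$\left(-9121 + 27533\right) + H = \left(-9121 + 27533\right) - 974 = 18412 - 974 = 17438$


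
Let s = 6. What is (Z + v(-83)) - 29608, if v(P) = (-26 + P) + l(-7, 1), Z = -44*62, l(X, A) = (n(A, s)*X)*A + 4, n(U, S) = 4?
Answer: -32469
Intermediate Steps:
l(X, A) = 4 + 4*A*X (l(X, A) = (4*X)*A + 4 = 4*A*X + 4 = 4 + 4*A*X)
Z = -2728
v(P) = -50 + P (v(P) = (-26 + P) + (4 + 4*1*(-7)) = (-26 + P) + (4 - 28) = (-26 + P) - 24 = -50 + P)
(Z + v(-83)) - 29608 = (-2728 + (-50 - 83)) - 29608 = (-2728 - 133) - 29608 = -2861 - 29608 = -32469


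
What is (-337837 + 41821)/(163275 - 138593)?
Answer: -21144/1763 ≈ -11.993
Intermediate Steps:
(-337837 + 41821)/(163275 - 138593) = -296016/24682 = -296016*1/24682 = -21144/1763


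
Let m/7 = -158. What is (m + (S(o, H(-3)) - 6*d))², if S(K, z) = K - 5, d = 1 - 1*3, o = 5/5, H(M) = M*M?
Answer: 1205604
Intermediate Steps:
m = -1106 (m = 7*(-158) = -1106)
H(M) = M²
o = 1 (o = 5*(⅕) = 1)
d = -2 (d = 1 - 3 = -2)
S(K, z) = -5 + K
(m + (S(o, H(-3)) - 6*d))² = (-1106 + ((-5 + 1) - 6*(-2)))² = (-1106 + (-4 + 12))² = (-1106 + 8)² = (-1098)² = 1205604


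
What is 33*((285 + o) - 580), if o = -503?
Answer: -26334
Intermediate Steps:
33*((285 + o) - 580) = 33*((285 - 503) - 580) = 33*(-218 - 580) = 33*(-798) = -26334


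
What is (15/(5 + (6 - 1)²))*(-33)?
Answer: -33/2 ≈ -16.500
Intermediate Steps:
(15/(5 + (6 - 1)²))*(-33) = (15/(5 + 5²))*(-33) = (15/(5 + 25))*(-33) = (15/30)*(-33) = ((1/30)*15)*(-33) = (½)*(-33) = -33/2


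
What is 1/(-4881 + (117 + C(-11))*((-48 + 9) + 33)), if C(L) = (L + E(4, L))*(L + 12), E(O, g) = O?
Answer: -1/5541 ≈ -0.00018047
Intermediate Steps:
C(L) = (4 + L)*(12 + L) (C(L) = (L + 4)*(L + 12) = (4 + L)*(12 + L))
1/(-4881 + (117 + C(-11))*((-48 + 9) + 33)) = 1/(-4881 + (117 + (48 + (-11)² + 16*(-11)))*((-48 + 9) + 33)) = 1/(-4881 + (117 + (48 + 121 - 176))*(-39 + 33)) = 1/(-4881 + (117 - 7)*(-6)) = 1/(-4881 + 110*(-6)) = 1/(-4881 - 660) = 1/(-5541) = -1/5541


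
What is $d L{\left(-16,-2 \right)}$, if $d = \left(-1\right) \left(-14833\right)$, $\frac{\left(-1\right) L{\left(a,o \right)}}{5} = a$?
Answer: $1186640$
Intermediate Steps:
$L{\left(a,o \right)} = - 5 a$
$d = 14833$
$d L{\left(-16,-2 \right)} = 14833 \left(\left(-5\right) \left(-16\right)\right) = 14833 \cdot 80 = 1186640$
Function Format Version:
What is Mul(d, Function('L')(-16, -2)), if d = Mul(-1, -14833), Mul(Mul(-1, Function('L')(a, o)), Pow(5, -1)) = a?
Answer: 1186640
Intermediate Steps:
Function('L')(a, o) = Mul(-5, a)
d = 14833
Mul(d, Function('L')(-16, -2)) = Mul(14833, Mul(-5, -16)) = Mul(14833, 80) = 1186640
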